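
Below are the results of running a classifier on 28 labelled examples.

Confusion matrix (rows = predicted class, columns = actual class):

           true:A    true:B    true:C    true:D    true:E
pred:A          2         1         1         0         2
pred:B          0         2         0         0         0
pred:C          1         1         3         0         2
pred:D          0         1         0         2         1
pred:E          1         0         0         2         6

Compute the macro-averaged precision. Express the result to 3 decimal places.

0.586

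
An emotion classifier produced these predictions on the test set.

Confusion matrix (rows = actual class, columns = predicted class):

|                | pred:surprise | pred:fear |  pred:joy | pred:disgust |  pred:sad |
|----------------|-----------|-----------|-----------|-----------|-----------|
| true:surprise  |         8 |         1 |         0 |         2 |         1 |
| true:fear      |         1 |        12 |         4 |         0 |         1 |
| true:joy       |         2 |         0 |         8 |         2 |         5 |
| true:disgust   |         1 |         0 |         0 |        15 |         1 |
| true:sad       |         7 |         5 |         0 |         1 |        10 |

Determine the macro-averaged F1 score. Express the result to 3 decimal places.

0.607

Per-class F1 score (2·TP/(2·TP+FP+FN)):
  surprise: TP=8, FP=1+2+1+7=11, FN=1+0+2+1=4 → 16/31 = 0.5161
  fear: TP=12, FP=1+0+0+5=6, FN=1+4+0+1=6 → 24/36 = 0.6667
  joy: TP=8, FP=0+4+0+0=4, FN=2+0+2+5=9 → 16/29 = 0.5517
  disgust: TP=15, FP=2+0+2+1=5, FN=1+0+0+1=2 → 30/37 = 0.8108
  sad: TP=10, FP=1+1+5+1=8, FN=7+5+0+1=13 → 20/41 = 0.4878
Macro-F1 score = mean = (0.5161 + 0.6667 + 0.5517 + 0.8108 + 0.4878) / 5 = 0.607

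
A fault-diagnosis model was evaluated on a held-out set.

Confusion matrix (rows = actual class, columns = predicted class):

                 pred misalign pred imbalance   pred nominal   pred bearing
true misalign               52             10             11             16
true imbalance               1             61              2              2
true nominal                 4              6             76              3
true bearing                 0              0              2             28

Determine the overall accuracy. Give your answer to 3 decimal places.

0.792

Accuracy = trace / total = (52+61+76+28=217) / 274 = 217/274 = 0.792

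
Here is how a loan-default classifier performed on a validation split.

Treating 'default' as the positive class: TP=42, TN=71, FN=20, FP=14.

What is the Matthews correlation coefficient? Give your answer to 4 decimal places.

MCC = (TP·TN − FP·FN) / √((TP+FP)(TP+FN)(TN+FP)(TN+FN))
Numerator = 42·71 − 14·20 = 2702
Denominator = √(56·62·85·91) = √26855920 = 5182.2698
MCC = 2702 / 5182.2698 = 0.5214

0.5214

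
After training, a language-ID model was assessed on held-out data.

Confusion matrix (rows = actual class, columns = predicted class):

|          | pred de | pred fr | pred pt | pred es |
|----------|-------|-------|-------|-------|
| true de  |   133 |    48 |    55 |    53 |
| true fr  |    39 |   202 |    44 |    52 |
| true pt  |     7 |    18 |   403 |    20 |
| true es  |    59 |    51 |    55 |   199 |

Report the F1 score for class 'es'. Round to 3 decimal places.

Treat 'es' as positive and all other classes as negative.
F1 score = 2·TP/(2·TP+FP+FN).
es: TP=199, FP=53+52+20=125, FN=59+51+55=165 → 398/688 = 0.5785

0.578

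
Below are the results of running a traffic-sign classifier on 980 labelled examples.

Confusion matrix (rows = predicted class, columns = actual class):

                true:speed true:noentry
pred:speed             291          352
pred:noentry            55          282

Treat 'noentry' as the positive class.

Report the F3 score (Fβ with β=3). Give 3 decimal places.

0.467

Fβ = (1+β²)·TP / ((1+β²)·TP + β²·FN + FP), with β²=9
= 10·282 / (10·282 + 9·352 + 55) = 0.467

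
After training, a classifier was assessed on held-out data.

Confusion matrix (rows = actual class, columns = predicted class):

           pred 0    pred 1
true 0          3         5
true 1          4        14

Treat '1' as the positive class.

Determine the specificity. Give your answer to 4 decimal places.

Specificity = TN/(TN+FP) = 3/(3+5) = 0.3750

0.3750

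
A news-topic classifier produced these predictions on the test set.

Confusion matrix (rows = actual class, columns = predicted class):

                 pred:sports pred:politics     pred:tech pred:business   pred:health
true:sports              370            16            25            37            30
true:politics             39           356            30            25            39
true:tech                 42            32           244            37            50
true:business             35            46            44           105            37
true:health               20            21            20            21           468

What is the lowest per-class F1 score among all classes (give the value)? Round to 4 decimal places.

0.4268

Per-class F1 score (2·TP/(2·TP+FP+FN)):
  sports: TP=370, FP=39+42+35+20=136, FN=16+25+37+30=108 → 740/984 = 0.75203
  politics: TP=356, FP=16+32+46+21=115, FN=39+30+25+39=133 → 712/960 = 0.74167
  tech: TP=244, FP=25+30+44+20=119, FN=42+32+37+50=161 → 488/768 = 0.63542
  business: TP=105, FP=37+25+37+21=120, FN=35+46+44+37=162 → 210/492 = 0.42683
  health: TP=468, FP=30+39+50+37=156, FN=20+21+20+21=82 → 936/1174 = 0.79727
Lowest is class 'business' with F1 score = 0.4268.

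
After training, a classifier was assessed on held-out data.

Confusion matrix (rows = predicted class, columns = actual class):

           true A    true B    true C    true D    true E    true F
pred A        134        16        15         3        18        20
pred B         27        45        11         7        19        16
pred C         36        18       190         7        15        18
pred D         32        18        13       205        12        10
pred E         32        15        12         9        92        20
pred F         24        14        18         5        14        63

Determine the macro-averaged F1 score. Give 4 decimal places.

0.5586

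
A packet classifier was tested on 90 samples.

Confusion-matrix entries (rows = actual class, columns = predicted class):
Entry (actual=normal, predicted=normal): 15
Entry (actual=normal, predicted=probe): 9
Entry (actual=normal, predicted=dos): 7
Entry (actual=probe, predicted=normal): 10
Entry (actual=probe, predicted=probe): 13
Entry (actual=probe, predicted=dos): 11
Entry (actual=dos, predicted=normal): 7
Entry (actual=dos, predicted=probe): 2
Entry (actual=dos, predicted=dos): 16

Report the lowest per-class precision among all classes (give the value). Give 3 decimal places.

0.469

Per-class precision (TP/(TP+FP)):
  normal: TP=15, FP=10+7=17 → 15/32 = 0.4688
  probe: TP=13, FP=9+2=11 → 13/24 = 0.5417
  dos: TP=16, FP=7+11=18 → 16/34 = 0.4706
Lowest is class 'normal' with precision = 0.469.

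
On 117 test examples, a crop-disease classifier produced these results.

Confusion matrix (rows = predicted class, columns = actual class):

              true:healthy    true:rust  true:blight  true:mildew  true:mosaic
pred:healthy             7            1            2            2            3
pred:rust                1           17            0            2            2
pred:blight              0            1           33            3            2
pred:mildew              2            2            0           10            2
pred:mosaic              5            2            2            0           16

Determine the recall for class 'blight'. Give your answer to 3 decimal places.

One-vs-rest for 'blight': TP = diagonal; FP = other classes predicted 'blight'; FN = 'blight' predicted as other.
recall = TP/(TP+FN).
blight: TP=33, FN=2+0+0+2=4 → 33/37 = 0.8919

0.892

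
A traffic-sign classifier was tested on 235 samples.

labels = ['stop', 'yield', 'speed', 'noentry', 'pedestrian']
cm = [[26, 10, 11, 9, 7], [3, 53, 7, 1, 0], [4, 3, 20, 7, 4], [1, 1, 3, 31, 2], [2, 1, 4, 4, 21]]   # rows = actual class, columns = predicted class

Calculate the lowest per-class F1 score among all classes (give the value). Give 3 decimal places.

Per-class F1 score (2·TP/(2·TP+FP+FN)):
  stop: TP=26, FP=3+4+1+2=10, FN=10+11+9+7=37 → 52/99 = 0.5253
  yield: TP=53, FP=10+3+1+1=15, FN=3+7+1+0=11 → 106/132 = 0.8030
  speed: TP=20, FP=11+7+3+4=25, FN=4+3+7+4=18 → 40/83 = 0.4819
  noentry: TP=31, FP=9+1+7+4=21, FN=1+1+3+2=7 → 62/90 = 0.6889
  pedestrian: TP=21, FP=7+0+4+2=13, FN=2+1+4+4=11 → 42/66 = 0.6364
Lowest is class 'speed' with F1 score = 0.482.

0.482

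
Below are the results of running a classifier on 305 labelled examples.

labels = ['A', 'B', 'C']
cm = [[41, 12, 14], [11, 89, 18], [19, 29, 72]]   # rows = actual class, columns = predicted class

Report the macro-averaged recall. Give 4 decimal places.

0.6554

Per-class recall (TP/(TP+FN)):
  A: TP=41, FN=12+14=26 → 41/67 = 0.61194
  B: TP=89, FN=11+18=29 → 89/118 = 0.75424
  C: TP=72, FN=19+29=48 → 72/120 = 0.60000
Macro-recall = mean = (0.61194 + 0.75424 + 0.60000) / 3 = 0.6554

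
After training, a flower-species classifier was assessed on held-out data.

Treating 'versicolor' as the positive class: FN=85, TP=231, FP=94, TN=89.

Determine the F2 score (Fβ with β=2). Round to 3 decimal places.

Fβ = (1+β²)·TP / ((1+β²)·TP + β²·FN + FP), with β²=4
= 5·231 / (5·231 + 4·85 + 94) = 0.727

0.727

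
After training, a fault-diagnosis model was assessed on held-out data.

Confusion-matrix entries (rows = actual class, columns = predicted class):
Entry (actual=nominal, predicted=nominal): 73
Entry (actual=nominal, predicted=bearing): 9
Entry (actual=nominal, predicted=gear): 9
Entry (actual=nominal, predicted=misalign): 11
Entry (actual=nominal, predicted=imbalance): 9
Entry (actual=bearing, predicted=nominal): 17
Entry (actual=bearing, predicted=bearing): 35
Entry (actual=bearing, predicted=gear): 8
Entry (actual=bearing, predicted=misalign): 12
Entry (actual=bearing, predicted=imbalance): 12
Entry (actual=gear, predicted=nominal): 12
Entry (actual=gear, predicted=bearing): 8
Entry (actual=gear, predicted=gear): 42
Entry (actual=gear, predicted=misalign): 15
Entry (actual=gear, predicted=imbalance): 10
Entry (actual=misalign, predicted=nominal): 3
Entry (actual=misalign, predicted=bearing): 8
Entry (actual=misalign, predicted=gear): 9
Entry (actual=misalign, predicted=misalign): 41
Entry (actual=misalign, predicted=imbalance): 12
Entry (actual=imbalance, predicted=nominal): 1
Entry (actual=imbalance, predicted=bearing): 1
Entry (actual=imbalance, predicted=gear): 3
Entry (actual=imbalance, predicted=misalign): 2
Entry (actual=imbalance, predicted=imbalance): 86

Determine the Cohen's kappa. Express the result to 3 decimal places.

Observed agreement pₒ = trace/N = 277/448 = 0.6183
Expected agreement pₑ = Σ (rowᵢ·colᵢ)/N² = (111·106 + 84·61 + 87·71 + 73·81 + 93·129)/448² = 0.2042
κ = (pₒ − pₑ)/(1 − pₑ) = (0.6183 − 0.2042)/(1 − 0.2042) = 0.520

0.520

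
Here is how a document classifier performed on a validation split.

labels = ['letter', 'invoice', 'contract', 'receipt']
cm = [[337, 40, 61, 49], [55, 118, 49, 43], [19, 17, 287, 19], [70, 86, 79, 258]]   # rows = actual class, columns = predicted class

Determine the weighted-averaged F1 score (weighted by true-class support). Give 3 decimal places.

Per-class F1 score (2·TP/(2·TP+FP+FN)):
  letter: TP=337, FP=55+19+70=144, FN=40+61+49=150 → 674/968 = 0.6963
  invoice: TP=118, FP=40+17+86=143, FN=55+49+43=147 → 236/526 = 0.4487
  contract: TP=287, FP=61+49+79=189, FN=19+17+19=55 → 574/818 = 0.7017
  receipt: TP=258, FP=49+43+19=111, FN=70+86+79=235 → 516/862 = 0.5986
Weighted-F1 score = Σ (supportᵢ/N)·F1 scoreᵢ with N=1587: (487/1587)·0.6963 + (265/1587)·0.4487 + (342/1587)·0.7017 + (493/1587)·0.5986 = 0.626

0.626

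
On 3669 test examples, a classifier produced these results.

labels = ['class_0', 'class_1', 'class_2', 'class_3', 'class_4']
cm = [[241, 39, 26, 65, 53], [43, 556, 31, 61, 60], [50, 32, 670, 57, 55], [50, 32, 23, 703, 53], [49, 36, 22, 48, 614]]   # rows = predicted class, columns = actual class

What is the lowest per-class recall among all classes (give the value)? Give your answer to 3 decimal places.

Per-class recall (TP/(TP+FN)):
  class_0: TP=241, FN=43+50+50+49=192 → 241/433 = 0.5566
  class_1: TP=556, FN=39+32+32+36=139 → 556/695 = 0.8000
  class_2: TP=670, FN=26+31+23+22=102 → 670/772 = 0.8679
  class_3: TP=703, FN=65+61+57+48=231 → 703/934 = 0.7527
  class_4: TP=614, FN=53+60+55+53=221 → 614/835 = 0.7353
Lowest is class 'class_0' with recall = 0.557.

0.557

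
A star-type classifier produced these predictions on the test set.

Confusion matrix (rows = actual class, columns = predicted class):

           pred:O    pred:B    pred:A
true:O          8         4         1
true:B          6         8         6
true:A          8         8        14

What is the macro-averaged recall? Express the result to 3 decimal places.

0.494

Per-class recall (TP/(TP+FN)):
  O: TP=8, FN=4+1=5 → 8/13 = 0.6154
  B: TP=8, FN=6+6=12 → 8/20 = 0.4000
  A: TP=14, FN=8+8=16 → 14/30 = 0.4667
Macro-recall = mean = (0.6154 + 0.4000 + 0.4667) / 3 = 0.494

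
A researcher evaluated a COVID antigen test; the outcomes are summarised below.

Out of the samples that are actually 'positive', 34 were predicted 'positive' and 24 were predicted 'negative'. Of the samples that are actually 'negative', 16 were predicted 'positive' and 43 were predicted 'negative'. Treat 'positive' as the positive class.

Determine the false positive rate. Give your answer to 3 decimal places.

FPR = FP/(FP+TN) = 16/(16+43) = 0.271

0.271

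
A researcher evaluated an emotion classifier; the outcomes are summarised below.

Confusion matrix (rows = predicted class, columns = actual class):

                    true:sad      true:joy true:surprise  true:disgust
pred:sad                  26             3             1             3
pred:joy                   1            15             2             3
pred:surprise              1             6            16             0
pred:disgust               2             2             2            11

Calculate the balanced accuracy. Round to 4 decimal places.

0.7131

Balanced accuracy = mean of per-class recall.
  sad: recall = 26/30 = 0.86667
  joy: recall = 15/26 = 0.57692
  surprise: recall = 16/21 = 0.76190
  disgust: recall = 11/17 = 0.64706
Mean = (0.86667 + 0.57692 + 0.76190 + 0.64706) / 4 = 0.7131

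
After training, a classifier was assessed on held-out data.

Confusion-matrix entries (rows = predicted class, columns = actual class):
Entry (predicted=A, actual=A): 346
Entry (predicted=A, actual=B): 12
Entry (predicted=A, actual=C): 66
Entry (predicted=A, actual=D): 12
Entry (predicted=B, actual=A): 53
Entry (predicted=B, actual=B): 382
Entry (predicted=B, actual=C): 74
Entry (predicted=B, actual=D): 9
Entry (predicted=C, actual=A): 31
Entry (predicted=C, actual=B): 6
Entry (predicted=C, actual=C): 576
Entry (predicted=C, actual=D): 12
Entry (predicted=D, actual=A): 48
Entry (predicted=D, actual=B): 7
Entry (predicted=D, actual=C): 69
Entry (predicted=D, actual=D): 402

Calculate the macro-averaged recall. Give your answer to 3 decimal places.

Per-class recall (TP/(TP+FN)):
  A: TP=346, FN=53+31+48=132 → 346/478 = 0.7238
  B: TP=382, FN=12+6+7=25 → 382/407 = 0.9386
  C: TP=576, FN=66+74+69=209 → 576/785 = 0.7338
  D: TP=402, FN=12+9+12=33 → 402/435 = 0.9241
Macro-recall = mean = (0.7238 + 0.9386 + 0.7338 + 0.9241) / 4 = 0.830

0.830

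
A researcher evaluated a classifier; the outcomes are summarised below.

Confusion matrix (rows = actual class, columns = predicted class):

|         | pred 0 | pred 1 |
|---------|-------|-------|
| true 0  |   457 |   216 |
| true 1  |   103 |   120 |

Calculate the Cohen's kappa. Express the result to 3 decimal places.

Observed agreement pₒ = trace/N = 577/896 = 0.6440
Expected agreement pₑ = Σ (rowᵢ·colᵢ)/N² = (673·560 + 223·336)/896² = 0.5628
κ = (pₒ − pₑ)/(1 − pₑ) = (0.6440 − 0.5628)/(1 − 0.5628) = 0.186

0.186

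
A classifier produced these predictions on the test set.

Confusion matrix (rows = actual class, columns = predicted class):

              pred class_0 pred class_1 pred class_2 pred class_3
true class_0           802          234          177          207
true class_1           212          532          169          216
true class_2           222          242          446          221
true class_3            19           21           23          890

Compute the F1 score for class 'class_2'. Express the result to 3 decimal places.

F1 score = 2·TP/(2·TP+FP+FN).
class_2: TP=446, FP=177+169+23=369, FN=222+242+221=685 → 892/1946 = 0.4584

0.458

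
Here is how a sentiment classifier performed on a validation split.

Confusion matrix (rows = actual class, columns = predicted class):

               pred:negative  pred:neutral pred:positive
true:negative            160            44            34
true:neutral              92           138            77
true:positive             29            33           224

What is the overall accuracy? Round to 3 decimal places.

Accuracy = trace / total = (160+138+224=522) / 831 = 522/831 = 0.628

0.628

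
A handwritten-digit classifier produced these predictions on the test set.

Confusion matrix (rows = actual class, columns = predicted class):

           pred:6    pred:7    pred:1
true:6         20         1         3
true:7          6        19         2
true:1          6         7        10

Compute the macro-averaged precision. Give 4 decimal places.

Per-class precision (TP/(TP+FP)):
  6: TP=20, FP=6+6=12 → 20/32 = 0.62500
  7: TP=19, FP=1+7=8 → 19/27 = 0.70370
  1: TP=10, FP=3+2=5 → 10/15 = 0.66667
Macro-precision = mean = (0.62500 + 0.70370 + 0.66667) / 3 = 0.6651

0.6651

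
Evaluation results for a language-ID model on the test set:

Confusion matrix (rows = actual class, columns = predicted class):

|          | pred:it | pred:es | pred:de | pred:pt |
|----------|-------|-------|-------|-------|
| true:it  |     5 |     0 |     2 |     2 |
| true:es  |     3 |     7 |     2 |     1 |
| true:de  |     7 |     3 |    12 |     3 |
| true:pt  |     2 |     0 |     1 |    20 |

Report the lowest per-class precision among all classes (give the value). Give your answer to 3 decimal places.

Per-class precision (TP/(TP+FP)):
  it: TP=5, FP=3+7+2=12 → 5/17 = 0.2941
  es: TP=7, FP=0+3+0=3 → 7/10 = 0.7000
  de: TP=12, FP=2+2+1=5 → 12/17 = 0.7059
  pt: TP=20, FP=2+1+3=6 → 20/26 = 0.7692
Lowest is class 'it' with precision = 0.294.

0.294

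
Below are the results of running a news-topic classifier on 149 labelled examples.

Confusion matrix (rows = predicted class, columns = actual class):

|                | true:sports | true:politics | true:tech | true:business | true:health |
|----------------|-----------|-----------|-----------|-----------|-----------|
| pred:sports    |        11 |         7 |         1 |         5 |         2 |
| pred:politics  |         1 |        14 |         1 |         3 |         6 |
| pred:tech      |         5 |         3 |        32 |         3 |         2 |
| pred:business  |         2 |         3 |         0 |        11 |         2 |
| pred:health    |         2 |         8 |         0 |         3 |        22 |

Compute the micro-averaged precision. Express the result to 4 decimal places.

0.6040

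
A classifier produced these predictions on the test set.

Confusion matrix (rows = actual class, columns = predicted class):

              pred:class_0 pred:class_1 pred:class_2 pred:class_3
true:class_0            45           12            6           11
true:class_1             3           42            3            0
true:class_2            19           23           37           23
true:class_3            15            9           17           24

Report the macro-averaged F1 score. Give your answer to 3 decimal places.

0.511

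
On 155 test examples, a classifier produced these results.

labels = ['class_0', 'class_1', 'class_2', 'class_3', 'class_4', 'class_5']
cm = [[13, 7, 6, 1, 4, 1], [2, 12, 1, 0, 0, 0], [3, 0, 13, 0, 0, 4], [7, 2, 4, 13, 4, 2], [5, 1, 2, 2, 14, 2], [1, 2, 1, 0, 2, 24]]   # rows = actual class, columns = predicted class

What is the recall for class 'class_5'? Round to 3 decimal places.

Treat 'class_5' as positive and all other classes as negative.
recall = TP/(TP+FN).
class_5: TP=24, FN=1+2+1+0+2=6 → 24/30 = 0.8000

0.800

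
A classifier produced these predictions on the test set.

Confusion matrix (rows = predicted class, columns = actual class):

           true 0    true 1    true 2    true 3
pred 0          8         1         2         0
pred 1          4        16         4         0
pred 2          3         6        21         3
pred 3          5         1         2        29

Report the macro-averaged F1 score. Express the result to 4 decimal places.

0.6752

Per-class F1 score (2·TP/(2·TP+FP+FN)):
  0: TP=8, FP=1+2+0=3, FN=4+3+5=12 → 16/31 = 0.51613
  1: TP=16, FP=4+4+0=8, FN=1+6+1=8 → 32/48 = 0.66667
  2: TP=21, FP=3+6+3=12, FN=2+4+2=8 → 42/62 = 0.67742
  3: TP=29, FP=5+1+2=8, FN=0+0+3=3 → 58/69 = 0.84058
Macro-F1 score = mean = (0.51613 + 0.66667 + 0.67742 + 0.84058) / 4 = 0.6752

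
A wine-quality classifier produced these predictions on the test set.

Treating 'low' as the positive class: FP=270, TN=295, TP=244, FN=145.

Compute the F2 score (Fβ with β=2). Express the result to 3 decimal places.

Fβ = (1+β²)·TP / ((1+β²)·TP + β²·FN + FP), with β²=4
= 5·244 / (5·244 + 4·145 + 270) = 0.589

0.589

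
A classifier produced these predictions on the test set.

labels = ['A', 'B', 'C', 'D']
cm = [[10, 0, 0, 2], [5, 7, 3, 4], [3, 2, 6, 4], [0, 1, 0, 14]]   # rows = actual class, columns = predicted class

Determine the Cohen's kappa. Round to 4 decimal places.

Observed agreement pₒ = trace/N = 37/61 = 0.60656
Expected agreement pₑ = Σ (rowᵢ·colᵢ)/N² = (12·18 + 19·10 + 15·9 + 15·24)/61² = 0.24214
κ = (pₒ − pₑ)/(1 − pₑ) = (0.60656 − 0.24214)/(1 − 0.24214) = 0.4809

0.4809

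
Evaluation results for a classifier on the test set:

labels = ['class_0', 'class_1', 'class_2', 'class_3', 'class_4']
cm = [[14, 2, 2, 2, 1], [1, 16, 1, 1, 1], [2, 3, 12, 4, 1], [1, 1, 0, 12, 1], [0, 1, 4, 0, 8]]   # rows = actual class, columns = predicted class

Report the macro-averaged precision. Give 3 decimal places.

Per-class precision (TP/(TP+FP)):
  class_0: TP=14, FP=1+2+1+0=4 → 14/18 = 0.7778
  class_1: TP=16, FP=2+3+1+1=7 → 16/23 = 0.6957
  class_2: TP=12, FP=2+1+0+4=7 → 12/19 = 0.6316
  class_3: TP=12, FP=2+1+4+0=7 → 12/19 = 0.6316
  class_4: TP=8, FP=1+1+1+1=4 → 8/12 = 0.6667
Macro-precision = mean = (0.7778 + 0.6957 + 0.6316 + 0.6316 + 0.6667) / 5 = 0.681

0.681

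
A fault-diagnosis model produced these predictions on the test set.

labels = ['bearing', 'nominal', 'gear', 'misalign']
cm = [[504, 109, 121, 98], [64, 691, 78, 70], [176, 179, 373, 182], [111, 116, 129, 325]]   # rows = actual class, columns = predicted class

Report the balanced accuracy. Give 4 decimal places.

0.5645

Balanced accuracy = mean of per-class recall.
  bearing: recall = 504/832 = 0.60577
  nominal: recall = 691/903 = 0.76523
  gear: recall = 373/910 = 0.40989
  misalign: recall = 325/681 = 0.47724
Mean = (0.60577 + 0.76523 + 0.40989 + 0.47724) / 4 = 0.5645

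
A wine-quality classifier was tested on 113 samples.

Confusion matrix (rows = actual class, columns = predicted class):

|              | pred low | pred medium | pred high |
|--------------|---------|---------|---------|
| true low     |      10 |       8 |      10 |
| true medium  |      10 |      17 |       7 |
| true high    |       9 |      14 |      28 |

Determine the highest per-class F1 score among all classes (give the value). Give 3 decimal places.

0.583

Per-class F1 score (2·TP/(2·TP+FP+FN)):
  low: TP=10, FP=10+9=19, FN=8+10=18 → 20/57 = 0.3509
  medium: TP=17, FP=8+14=22, FN=10+7=17 → 34/73 = 0.4658
  high: TP=28, FP=10+7=17, FN=9+14=23 → 56/96 = 0.5833
Highest is class 'high' with F1 score = 0.583.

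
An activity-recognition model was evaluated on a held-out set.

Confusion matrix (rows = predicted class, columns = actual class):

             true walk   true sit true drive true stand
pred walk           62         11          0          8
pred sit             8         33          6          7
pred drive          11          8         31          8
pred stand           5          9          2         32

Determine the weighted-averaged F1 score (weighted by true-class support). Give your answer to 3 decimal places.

0.655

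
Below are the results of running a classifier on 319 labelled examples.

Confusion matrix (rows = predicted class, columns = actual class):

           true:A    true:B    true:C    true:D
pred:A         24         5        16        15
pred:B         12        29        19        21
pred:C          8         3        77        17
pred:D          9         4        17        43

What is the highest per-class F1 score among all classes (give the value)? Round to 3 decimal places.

Per-class F1 score (2·TP/(2·TP+FP+FN)):
  A: TP=24, FP=5+16+15=36, FN=12+8+9=29 → 48/113 = 0.4248
  B: TP=29, FP=12+19+21=52, FN=5+3+4=12 → 58/122 = 0.4754
  C: TP=77, FP=8+3+17=28, FN=16+19+17=52 → 154/234 = 0.6581
  D: TP=43, FP=9+4+17=30, FN=15+21+17=53 → 86/169 = 0.5089
Highest is class 'C' with F1 score = 0.658.

0.658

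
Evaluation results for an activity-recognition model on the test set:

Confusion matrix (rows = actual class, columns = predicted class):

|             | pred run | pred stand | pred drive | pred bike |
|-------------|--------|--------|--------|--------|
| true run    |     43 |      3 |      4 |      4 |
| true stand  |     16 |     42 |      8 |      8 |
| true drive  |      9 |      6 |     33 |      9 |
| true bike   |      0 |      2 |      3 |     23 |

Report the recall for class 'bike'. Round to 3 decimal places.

One-vs-rest for 'bike': TP = diagonal; FP = other classes predicted 'bike'; FN = 'bike' predicted as other.
recall = TP/(TP+FN).
bike: TP=23, FN=0+2+3=5 → 23/28 = 0.8214

0.821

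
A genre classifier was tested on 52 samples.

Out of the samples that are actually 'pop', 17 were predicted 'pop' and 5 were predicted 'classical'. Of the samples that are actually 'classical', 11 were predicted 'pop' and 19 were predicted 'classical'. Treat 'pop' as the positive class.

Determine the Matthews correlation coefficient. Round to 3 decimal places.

MCC = (TP·TN − FP·FN) / √((TP+FP)(TP+FN)(TN+FP)(TN+FN))
Numerator = 17·19 − 11·5 = 268
Denominator = √(28·22·30·24) = √443520 = 665.9730
MCC = 268 / 665.9730 = 0.402

0.402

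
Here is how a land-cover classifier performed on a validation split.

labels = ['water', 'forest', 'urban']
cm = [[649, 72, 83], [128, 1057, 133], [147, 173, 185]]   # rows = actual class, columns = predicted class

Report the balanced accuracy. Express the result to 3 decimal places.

0.659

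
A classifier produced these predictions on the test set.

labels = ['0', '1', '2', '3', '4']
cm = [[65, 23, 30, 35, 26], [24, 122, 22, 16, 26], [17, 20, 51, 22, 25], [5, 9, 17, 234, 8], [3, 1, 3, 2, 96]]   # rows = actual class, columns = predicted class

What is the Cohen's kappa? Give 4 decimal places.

0.5267

Observed agreement pₒ = trace/N = 568/902 = 0.62971
Expected agreement pₑ = Σ (rowᵢ·colᵢ)/N² = (179·114 + 210·175 + 135·123 + 273·309 + 105·181)/902² = 0.21770
κ = (pₒ − pₑ)/(1 − pₑ) = (0.62971 − 0.21770)/(1 − 0.21770) = 0.5267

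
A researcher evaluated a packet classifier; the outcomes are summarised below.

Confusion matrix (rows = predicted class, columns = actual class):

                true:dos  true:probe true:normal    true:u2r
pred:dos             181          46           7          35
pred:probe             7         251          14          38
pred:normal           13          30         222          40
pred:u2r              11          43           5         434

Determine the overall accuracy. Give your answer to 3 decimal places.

0.790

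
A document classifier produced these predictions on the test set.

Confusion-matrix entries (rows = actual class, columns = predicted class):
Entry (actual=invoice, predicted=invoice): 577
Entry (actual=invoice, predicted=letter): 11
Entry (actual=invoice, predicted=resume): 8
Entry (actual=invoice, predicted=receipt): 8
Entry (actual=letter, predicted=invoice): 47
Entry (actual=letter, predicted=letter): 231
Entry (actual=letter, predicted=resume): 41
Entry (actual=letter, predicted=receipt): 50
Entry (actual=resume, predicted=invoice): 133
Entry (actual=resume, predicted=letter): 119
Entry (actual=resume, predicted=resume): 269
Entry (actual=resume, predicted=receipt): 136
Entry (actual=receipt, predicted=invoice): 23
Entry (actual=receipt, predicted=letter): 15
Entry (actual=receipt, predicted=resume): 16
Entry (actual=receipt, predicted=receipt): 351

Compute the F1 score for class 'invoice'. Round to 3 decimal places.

0.834

Treat 'invoice' as positive and all other classes as negative.
F1 score = 2·TP/(2·TP+FP+FN).
invoice: TP=577, FP=47+133+23=203, FN=11+8+8=27 → 1154/1384 = 0.8338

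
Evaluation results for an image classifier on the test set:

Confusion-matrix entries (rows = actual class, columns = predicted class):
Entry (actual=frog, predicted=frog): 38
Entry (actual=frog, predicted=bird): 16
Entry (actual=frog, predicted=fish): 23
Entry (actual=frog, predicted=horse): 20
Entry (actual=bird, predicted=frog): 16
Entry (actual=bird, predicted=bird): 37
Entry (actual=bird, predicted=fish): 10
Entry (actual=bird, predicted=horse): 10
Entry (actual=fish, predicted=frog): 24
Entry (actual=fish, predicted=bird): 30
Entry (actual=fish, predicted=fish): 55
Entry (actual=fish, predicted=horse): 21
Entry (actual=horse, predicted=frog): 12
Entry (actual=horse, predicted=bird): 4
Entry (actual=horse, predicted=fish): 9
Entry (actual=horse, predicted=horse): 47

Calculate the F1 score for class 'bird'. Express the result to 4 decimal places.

Take TP from the diagonal, FP from the rest of the 'bird' prediction marginal, FN from the rest of the 'bird' actual marginal.
F1 score = 2·TP/(2·TP+FP+FN).
bird: TP=37, FP=16+30+4=50, FN=16+10+10=36 → 74/160 = 0.46250

0.4625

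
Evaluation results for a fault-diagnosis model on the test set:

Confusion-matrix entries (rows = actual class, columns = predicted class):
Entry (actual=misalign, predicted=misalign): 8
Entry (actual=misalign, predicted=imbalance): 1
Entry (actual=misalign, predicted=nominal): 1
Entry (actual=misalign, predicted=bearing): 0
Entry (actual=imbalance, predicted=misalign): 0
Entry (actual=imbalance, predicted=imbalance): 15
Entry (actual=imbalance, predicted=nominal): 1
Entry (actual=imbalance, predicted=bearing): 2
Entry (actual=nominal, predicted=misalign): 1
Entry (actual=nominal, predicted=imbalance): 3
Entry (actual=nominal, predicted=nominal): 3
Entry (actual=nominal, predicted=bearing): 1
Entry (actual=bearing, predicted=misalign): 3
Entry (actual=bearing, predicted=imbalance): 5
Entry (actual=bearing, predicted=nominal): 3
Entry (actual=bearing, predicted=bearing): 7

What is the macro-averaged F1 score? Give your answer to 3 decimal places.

0.579

Per-class F1 score (2·TP/(2·TP+FP+FN)):
  misalign: TP=8, FP=0+1+3=4, FN=1+1+0=2 → 16/22 = 0.7273
  imbalance: TP=15, FP=1+3+5=9, FN=0+1+2=3 → 30/42 = 0.7143
  nominal: TP=3, FP=1+1+3=5, FN=1+3+1=5 → 6/16 = 0.3750
  bearing: TP=7, FP=0+2+1=3, FN=3+5+3=11 → 14/28 = 0.5000
Macro-F1 score = mean = (0.7273 + 0.7143 + 0.3750 + 0.5000) / 4 = 0.579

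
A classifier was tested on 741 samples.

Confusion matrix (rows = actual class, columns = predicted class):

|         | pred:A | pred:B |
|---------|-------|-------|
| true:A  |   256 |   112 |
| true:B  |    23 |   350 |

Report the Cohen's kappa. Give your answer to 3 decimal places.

0.635

Observed agreement pₒ = trace/N = 606/741 = 0.8178
Expected agreement pₑ = Σ (rowᵢ·colᵢ)/N² = (368·279 + 373·462)/741² = 0.5008
κ = (pₒ − pₑ)/(1 − pₑ) = (0.8178 − 0.5008)/(1 − 0.5008) = 0.635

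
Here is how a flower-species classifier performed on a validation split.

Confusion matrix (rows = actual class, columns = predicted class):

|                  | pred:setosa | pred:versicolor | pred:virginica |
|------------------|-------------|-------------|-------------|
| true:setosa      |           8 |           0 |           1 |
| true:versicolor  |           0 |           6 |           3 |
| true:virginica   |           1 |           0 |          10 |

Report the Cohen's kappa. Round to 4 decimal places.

0.7373

Observed agreement pₒ = trace/N = 24/29 = 0.82759
Expected agreement pₑ = Σ (rowᵢ·colᵢ)/N² = (9·9 + 9·6 + 11·14)/29² = 0.34364
κ = (pₒ − pₑ)/(1 − pₑ) = (0.82759 − 0.34364)/(1 − 0.34364) = 0.7373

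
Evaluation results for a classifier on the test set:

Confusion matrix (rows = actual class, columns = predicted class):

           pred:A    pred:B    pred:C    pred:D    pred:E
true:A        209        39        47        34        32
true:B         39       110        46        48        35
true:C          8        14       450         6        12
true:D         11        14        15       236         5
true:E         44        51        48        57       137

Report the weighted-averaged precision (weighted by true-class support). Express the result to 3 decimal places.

0.643

Per-class precision (TP/(TP+FP)):
  A: TP=209, FP=39+8+11+44=102 → 209/311 = 0.6720
  B: TP=110, FP=39+14+14+51=118 → 110/228 = 0.4825
  C: TP=450, FP=47+46+15+48=156 → 450/606 = 0.7426
  D: TP=236, FP=34+48+6+57=145 → 236/381 = 0.6194
  E: TP=137, FP=32+35+12+5=84 → 137/221 = 0.6199
Weighted-precision = Σ (supportᵢ/N)·precisionᵢ with N=1747: (361/1747)·0.6720 + (278/1747)·0.4825 + (490/1747)·0.7426 + (281/1747)·0.6194 + (337/1747)·0.6199 = 0.643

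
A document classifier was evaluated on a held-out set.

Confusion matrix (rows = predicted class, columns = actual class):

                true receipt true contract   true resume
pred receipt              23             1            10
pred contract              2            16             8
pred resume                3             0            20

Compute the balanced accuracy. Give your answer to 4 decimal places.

Balanced accuracy = mean of per-class recall.
  receipt: recall = 23/28 = 0.82143
  contract: recall = 16/17 = 0.94118
  resume: recall = 20/38 = 0.52632
Mean = (0.82143 + 0.94118 + 0.52632) / 3 = 0.7630

0.7630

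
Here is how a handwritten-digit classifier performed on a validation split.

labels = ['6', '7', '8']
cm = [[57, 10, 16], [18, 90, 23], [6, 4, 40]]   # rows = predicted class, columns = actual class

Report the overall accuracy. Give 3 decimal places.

Accuracy = trace / total = (57+90+40=187) / 264 = 187/264 = 0.708

0.708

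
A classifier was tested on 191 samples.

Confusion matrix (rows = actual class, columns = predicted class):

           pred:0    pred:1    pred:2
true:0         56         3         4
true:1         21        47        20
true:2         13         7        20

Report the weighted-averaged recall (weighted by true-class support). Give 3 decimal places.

0.644

Per-class recall (TP/(TP+FN)):
  0: TP=56, FN=3+4=7 → 56/63 = 0.8889
  1: TP=47, FN=21+20=41 → 47/88 = 0.5341
  2: TP=20, FN=13+7=20 → 20/40 = 0.5000
Weighted-recall = Σ (supportᵢ/N)·recallᵢ with N=191: (63/191)·0.8889 + (88/191)·0.5341 + (40/191)·0.5000 = 0.644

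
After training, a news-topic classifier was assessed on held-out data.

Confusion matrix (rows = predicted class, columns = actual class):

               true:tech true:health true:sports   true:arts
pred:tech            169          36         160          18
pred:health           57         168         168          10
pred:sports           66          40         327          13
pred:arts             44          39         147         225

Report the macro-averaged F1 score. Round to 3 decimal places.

Per-class F1 score (2·TP/(2·TP+FP+FN)):
  tech: TP=169, FP=36+160+18=214, FN=57+66+44=167 → 338/719 = 0.4701
  health: TP=168, FP=57+168+10=235, FN=36+40+39=115 → 336/686 = 0.4898
  sports: TP=327, FP=66+40+13=119, FN=160+168+147=475 → 654/1248 = 0.5240
  arts: TP=225, FP=44+39+147=230, FN=18+10+13=41 → 450/721 = 0.6241
Macro-F1 score = mean = (0.4701 + 0.4898 + 0.5240 + 0.6241) / 4 = 0.527

0.527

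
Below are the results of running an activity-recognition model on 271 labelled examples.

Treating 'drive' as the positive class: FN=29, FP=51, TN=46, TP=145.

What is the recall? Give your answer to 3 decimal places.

Recall = TP/(TP+FN) = 145/(145+29) = 145/174 = 0.833

0.833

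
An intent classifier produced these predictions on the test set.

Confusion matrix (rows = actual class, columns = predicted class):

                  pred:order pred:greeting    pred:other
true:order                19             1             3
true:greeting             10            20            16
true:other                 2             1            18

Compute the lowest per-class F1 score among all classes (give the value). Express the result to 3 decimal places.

0.588

Per-class F1 score (2·TP/(2·TP+FP+FN)):
  order: TP=19, FP=10+2=12, FN=1+3=4 → 38/54 = 0.7037
  greeting: TP=20, FP=1+1=2, FN=10+16=26 → 40/68 = 0.5882
  other: TP=18, FP=3+16=19, FN=2+1=3 → 36/58 = 0.6207
Lowest is class 'greeting' with F1 score = 0.588.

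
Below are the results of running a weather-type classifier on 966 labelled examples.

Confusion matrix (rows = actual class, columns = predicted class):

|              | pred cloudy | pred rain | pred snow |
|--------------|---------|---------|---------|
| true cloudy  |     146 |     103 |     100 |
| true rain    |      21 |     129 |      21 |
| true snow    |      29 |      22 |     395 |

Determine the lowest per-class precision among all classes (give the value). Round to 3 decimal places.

Per-class precision (TP/(TP+FP)):
  cloudy: TP=146, FP=21+29=50 → 146/196 = 0.7449
  rain: TP=129, FP=103+22=125 → 129/254 = 0.5079
  snow: TP=395, FP=100+21=121 → 395/516 = 0.7655
Lowest is class 'rain' with precision = 0.508.

0.508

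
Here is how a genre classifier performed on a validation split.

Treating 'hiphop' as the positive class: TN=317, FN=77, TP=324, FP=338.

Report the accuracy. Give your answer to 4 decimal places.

Accuracy = (TP+TN)/N = (324+317)/1056 = 0.6070

0.6070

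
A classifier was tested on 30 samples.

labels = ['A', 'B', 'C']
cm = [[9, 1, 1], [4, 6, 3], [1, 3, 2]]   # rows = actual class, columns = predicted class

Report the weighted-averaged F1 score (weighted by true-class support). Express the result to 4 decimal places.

0.5568

Per-class F1 score (2·TP/(2·TP+FP+FN)):
  A: TP=9, FP=4+1=5, FN=1+1=2 → 18/25 = 0.72000
  B: TP=6, FP=1+3=4, FN=4+3=7 → 12/23 = 0.52174
  C: TP=2, FP=1+3=4, FN=1+3=4 → 4/12 = 0.33333
Weighted-F1 score = Σ (supportᵢ/N)·F1 scoreᵢ with N=30: (11/30)·0.72000 + (13/30)·0.52174 + (6/30)·0.33333 = 0.5568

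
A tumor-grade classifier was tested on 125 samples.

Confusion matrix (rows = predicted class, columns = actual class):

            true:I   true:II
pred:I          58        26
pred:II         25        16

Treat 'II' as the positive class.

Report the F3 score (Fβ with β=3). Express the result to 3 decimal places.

0.382

Fβ = (1+β²)·TP / ((1+β²)·TP + β²·FN + FP), with β²=9
= 10·16 / (10·16 + 9·26 + 25) = 0.382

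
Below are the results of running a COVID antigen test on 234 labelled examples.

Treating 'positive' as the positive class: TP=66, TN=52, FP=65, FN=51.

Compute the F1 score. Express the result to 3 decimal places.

0.532

Precision = TP/(TP+FP) = 66/131 = 0.5038
Recall = TP/(TP+FN) = 66/117 = 0.5641
F1 = 2·TP/(2·TP+FP+FN) = 132/248 = 0.532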